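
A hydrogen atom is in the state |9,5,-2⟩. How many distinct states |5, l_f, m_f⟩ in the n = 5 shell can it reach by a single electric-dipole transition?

E1 requires Δl = ±1, so l_f ∈ {4, 6}; with 0 ≤ l_f ≤ n_f−1 = 4, the allowed l_f values are {4}.
For l_f = 4: m_f ∈ {m_i−1, m_i, m_i+1} ∩ [−4, 4] = {-3, -2, -1} → 3 states.
Total: 3.

3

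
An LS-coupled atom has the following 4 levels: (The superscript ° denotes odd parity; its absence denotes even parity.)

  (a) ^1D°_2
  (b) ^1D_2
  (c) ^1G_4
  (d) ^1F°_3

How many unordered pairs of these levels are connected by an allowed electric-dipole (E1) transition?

(a)–(b): allowed.
(a)–(c): forbidden (ΔL, ΔJ).
(a)–(d): forbidden (parity).
(b)–(c): forbidden (parity, ΔL, ΔJ).
(b)–(d): allowed.
(c)–(d): allowed.
Allowed pairs: 3 of 6.

3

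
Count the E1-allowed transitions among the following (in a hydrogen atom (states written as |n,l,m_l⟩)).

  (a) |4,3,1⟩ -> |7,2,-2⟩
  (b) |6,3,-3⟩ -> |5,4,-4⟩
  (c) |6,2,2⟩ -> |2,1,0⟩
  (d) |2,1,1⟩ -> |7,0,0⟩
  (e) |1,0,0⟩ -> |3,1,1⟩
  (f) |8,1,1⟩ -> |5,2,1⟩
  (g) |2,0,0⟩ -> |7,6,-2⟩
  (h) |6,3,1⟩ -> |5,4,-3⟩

(a) forbidden — Δm_l = -3 (E1 requires Δm_l = 0, ±1)
(b) allowed
(c) forbidden — Δm_l = -2 (E1 requires Δm_l = 0, ±1)
(d) allowed
(e) allowed
(f) allowed
(g) forbidden — Δl = +6 (E1 requires Δl = ±1); Δm_l = -2 (E1 requires Δm_l = 0, ±1)
(h) forbidden — Δm_l = -4 (E1 requires Δm_l = 0, ±1)
Total allowed: 4 of 8.

4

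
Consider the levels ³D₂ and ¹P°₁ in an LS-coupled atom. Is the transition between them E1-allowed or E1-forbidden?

forbidden

Initial level: S=1, L=2, J=2, parity even. Final level: S=0, L=1, J=1, parity odd.
ΔL = 0, ±1 (not L=0↔0): L: 2 → 1, ΔL = -1 — ✓.
ΔJ = 0, ±1 (not J=0↔0): J: 2 → 1, ΔJ = -1 — ✓.
Parity must change: even → odd — ✓.
ΔS = 0: S: 1 → 0 — ✗.
Rule(s) violated: ΔS.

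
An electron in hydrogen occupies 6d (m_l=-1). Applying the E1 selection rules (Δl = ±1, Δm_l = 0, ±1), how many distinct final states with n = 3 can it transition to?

2

E1 requires Δl = ±1, so l_f ∈ {1, 3}; with 0 ≤ l_f ≤ n_f−1 = 2, the allowed l_f values are {1}.
For l_f = 1: m_f ∈ {m_i−1, m_i, m_i+1} ∩ [−1, 1] = {-1, 0} → 2 states.
Total: 2.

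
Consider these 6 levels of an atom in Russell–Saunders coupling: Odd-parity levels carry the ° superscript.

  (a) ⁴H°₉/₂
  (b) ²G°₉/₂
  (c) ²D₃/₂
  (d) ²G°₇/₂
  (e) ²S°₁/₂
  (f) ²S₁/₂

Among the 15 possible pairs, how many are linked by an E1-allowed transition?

0

(a)–(b): forbidden (parity, ΔS).
(a)–(c): forbidden (ΔS, ΔL, ΔJ).
(a)–(d): forbidden (parity, ΔS).
(a)–(e): forbidden (parity, ΔS, ΔL, ΔJ).
(a)–(f): forbidden (ΔS, ΔL, ΔJ).
(b)–(c): forbidden (ΔL, ΔJ).
(b)–(d): forbidden (parity).
(b)–(e): forbidden (parity, ΔL, ΔJ).
(b)–(f): forbidden (ΔL, ΔJ).
(c)–(d): forbidden (ΔL, ΔJ).
(c)–(e): forbidden (ΔL).
(c)–(f): forbidden (parity, ΔL).
(d)–(e): forbidden (parity, ΔL, ΔJ).
(d)–(f): forbidden (ΔL, ΔJ).
(e)–(f): forbidden (ΔL).
Allowed pairs: 0 of 15.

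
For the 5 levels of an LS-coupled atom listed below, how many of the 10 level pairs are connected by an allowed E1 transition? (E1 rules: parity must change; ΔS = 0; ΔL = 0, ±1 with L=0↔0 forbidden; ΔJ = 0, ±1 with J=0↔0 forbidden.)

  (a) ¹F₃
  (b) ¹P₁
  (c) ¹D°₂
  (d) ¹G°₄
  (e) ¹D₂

4

(a)–(b): forbidden (parity, ΔL, ΔJ).
(a)–(c): allowed.
(a)–(d): allowed.
(a)–(e): forbidden (parity).
(b)–(c): allowed.
(b)–(d): forbidden (ΔL, ΔJ).
(b)–(e): forbidden (parity).
(c)–(d): forbidden (parity, ΔL, ΔJ).
(c)–(e): allowed.
(d)–(e): forbidden (ΔL, ΔJ).
Allowed pairs: 4 of 10.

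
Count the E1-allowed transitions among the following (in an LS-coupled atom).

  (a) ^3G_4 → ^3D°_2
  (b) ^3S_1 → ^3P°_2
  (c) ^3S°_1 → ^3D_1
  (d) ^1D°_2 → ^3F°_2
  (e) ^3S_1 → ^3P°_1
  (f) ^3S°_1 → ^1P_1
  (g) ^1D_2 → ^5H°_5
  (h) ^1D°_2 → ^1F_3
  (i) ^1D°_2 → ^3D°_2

3

(a) forbidden (ΔL, ΔJ fail)
(b) allowed
(c) forbidden (ΔL fails)
(d) forbidden (parity, ΔS fail)
(e) allowed
(f) forbidden (ΔS fails)
(g) forbidden (ΔS, ΔL, ΔJ fail)
(h) allowed
(i) forbidden (parity, ΔS fail)
Total allowed: 3 of 9.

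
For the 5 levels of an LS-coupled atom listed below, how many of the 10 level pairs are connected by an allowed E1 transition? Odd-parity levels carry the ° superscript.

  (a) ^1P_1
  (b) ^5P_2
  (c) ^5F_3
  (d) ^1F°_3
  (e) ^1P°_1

(a)–(b): forbidden (parity, ΔS).
(a)–(c): forbidden (parity, ΔS, ΔL, ΔJ).
(a)–(d): forbidden (ΔL, ΔJ).
(a)–(e): allowed.
(b)–(c): forbidden (parity, ΔL).
(b)–(d): forbidden (ΔS, ΔL).
(b)–(e): forbidden (ΔS).
(c)–(d): forbidden (ΔS).
(c)–(e): forbidden (ΔS, ΔL, ΔJ).
(d)–(e): forbidden (parity, ΔL, ΔJ).
Allowed pairs: 1 of 10.

1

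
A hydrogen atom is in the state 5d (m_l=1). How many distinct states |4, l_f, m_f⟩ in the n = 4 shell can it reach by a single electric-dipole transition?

E1 requires Δl = ±1, so l_f ∈ {1, 3}; with 0 ≤ l_f ≤ n_f−1 = 3, the allowed l_f values are {1, 3}.
For l_f = 1: m_f ∈ {m_i−1, m_i, m_i+1} ∩ [−1, 1] = {0, 1} → 2 states.
For l_f = 3: m_f ∈ {m_i−1, m_i, m_i+1} ∩ [−3, 3] = {0, 1, 2} → 3 states.
Total: 5.

5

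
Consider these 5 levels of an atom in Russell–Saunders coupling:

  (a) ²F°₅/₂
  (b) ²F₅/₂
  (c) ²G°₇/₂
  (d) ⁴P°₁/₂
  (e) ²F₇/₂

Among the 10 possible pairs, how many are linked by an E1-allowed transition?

(a)–(b): allowed.
(a)–(c): forbidden (parity).
(a)–(d): forbidden (parity, ΔS, ΔL, ΔJ).
(a)–(e): allowed.
(b)–(c): allowed.
(b)–(d): forbidden (ΔS, ΔL, ΔJ).
(b)–(e): forbidden (parity).
(c)–(d): forbidden (parity, ΔS, ΔL, ΔJ).
(c)–(e): allowed.
(d)–(e): forbidden (ΔS, ΔL, ΔJ).
Allowed pairs: 4 of 10.

4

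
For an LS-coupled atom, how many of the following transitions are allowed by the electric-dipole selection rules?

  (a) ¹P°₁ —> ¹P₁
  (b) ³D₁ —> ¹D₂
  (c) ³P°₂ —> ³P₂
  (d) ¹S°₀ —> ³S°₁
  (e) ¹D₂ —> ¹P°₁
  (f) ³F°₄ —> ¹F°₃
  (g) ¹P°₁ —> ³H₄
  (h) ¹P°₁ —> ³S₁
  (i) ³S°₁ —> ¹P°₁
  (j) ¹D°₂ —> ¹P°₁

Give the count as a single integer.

(a) allowed
(b) forbidden (parity, ΔS fail)
(c) allowed
(d) forbidden (parity, ΔS, ΔL fail)
(e) allowed
(f) forbidden (parity, ΔS fail)
(g) forbidden (ΔS, ΔL, ΔJ fail)
(h) forbidden (ΔS fails)
(i) forbidden (parity, ΔS fail)
(j) forbidden (parity fails)
Total allowed: 3 of 10.

3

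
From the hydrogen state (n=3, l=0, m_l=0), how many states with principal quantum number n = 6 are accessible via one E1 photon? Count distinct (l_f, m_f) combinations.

E1 requires Δl = ±1, so l_f ∈ {-1, 1}; with 0 ≤ l_f ≤ n_f−1 = 5, the allowed l_f values are {1}.
For l_f = 1: m_f ∈ {m_i−1, m_i, m_i+1} ∩ [−1, 1] = {-1, 0, 1} → 3 states.
Total: 3.

3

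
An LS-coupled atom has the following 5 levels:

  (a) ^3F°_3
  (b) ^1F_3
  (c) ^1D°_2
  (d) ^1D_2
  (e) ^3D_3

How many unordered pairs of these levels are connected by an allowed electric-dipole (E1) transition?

(a)–(b): forbidden (ΔS).
(a)–(c): forbidden (parity, ΔS).
(a)–(d): forbidden (ΔS).
(a)–(e): allowed.
(b)–(c): allowed.
(b)–(d): forbidden (parity).
(b)–(e): forbidden (parity, ΔS).
(c)–(d): allowed.
(c)–(e): forbidden (ΔS).
(d)–(e): forbidden (parity, ΔS).
Allowed pairs: 3 of 10.

3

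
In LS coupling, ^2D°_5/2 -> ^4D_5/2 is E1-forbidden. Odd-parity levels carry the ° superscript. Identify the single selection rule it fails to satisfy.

the ΔS = 0 rule

Parity must change: odd → even — ok.
ΔJ = 0, ±1 (not J=0↔0): J: 5/2 → 5/2, ΔJ = +0 — ok.
ΔS = 0: S: 1/2 → 3/2 — fails.
ΔL = 0, ±1 (not L=0↔0): L: 2 → 2, ΔL = +0 — ok.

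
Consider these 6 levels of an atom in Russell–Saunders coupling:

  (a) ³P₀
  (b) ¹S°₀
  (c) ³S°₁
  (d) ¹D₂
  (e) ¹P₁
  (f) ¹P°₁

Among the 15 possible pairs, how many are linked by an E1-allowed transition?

4

(a)–(b): forbidden (ΔS, ΔJ).
(a)–(c): allowed.
(a)–(d): forbidden (parity, ΔS, ΔJ).
(a)–(e): forbidden (parity, ΔS).
(a)–(f): forbidden (ΔS).
(b)–(c): forbidden (parity, ΔS, ΔL).
(b)–(d): forbidden (ΔL, ΔJ).
(b)–(e): allowed.
(b)–(f): forbidden (parity).
(c)–(d): forbidden (ΔS, ΔL).
(c)–(e): forbidden (ΔS).
(c)–(f): forbidden (parity, ΔS).
(d)–(e): forbidden (parity).
(d)–(f): allowed.
(e)–(f): allowed.
Allowed pairs: 4 of 15.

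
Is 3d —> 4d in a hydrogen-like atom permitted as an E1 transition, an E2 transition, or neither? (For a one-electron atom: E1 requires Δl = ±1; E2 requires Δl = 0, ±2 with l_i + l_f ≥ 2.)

Δl = 2 − 2 = +0; l_i + l_f = 4.
E1 (Δl = ±1): not satisfied.
E2 (Δl = 0,±2, l_i+l_f ≥ 2): satisfied.

E2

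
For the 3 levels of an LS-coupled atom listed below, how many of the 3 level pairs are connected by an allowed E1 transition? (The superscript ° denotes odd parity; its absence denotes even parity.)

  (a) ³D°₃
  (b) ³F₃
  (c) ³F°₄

(a)–(b): allowed.
(a)–(c): forbidden (parity).
(b)–(c): allowed.
Allowed pairs: 2 of 3.

2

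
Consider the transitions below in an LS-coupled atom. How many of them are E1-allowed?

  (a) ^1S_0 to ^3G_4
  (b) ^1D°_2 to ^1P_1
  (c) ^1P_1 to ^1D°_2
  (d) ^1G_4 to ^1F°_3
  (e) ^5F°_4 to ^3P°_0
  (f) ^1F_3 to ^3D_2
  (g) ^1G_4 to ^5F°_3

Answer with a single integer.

3

(a) forbidden (parity, ΔS, ΔL, ΔJ fail)
(b) allowed
(c) allowed
(d) allowed
(e) forbidden (parity, ΔS, ΔL, ΔJ fail)
(f) forbidden (parity, ΔS fail)
(g) forbidden (ΔS fails)
Total allowed: 3 of 7.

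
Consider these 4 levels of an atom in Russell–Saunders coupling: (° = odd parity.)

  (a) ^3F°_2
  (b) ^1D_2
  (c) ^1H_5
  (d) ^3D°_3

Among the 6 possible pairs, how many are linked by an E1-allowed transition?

0

(a)–(b): forbidden (ΔS).
(a)–(c): forbidden (ΔS, ΔL, ΔJ).
(a)–(d): forbidden (parity).
(b)–(c): forbidden (parity, ΔL, ΔJ).
(b)–(d): forbidden (ΔS).
(c)–(d): forbidden (ΔS, ΔL, ΔJ).
Allowed pairs: 0 of 6.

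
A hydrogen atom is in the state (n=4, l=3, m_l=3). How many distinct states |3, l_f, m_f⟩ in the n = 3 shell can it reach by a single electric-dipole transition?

1

E1 requires Δl = ±1, so l_f ∈ {2, 4}; with 0 ≤ l_f ≤ n_f−1 = 2, the allowed l_f values are {2}.
For l_f = 2: m_f ∈ {m_i−1, m_i, m_i+1} ∩ [−2, 2] = {2} → 1 state.
Total: 1.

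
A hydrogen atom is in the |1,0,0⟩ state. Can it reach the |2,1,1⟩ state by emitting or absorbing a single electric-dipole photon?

allowed

Δl = 1 − 0 = +1; the E1 rule Δl = ±1 is passes.
m_l: 0 → 1 (Δm_l = +1). |Δm_l| ≤ 1 passes.
All E1 selection rules are satisfied.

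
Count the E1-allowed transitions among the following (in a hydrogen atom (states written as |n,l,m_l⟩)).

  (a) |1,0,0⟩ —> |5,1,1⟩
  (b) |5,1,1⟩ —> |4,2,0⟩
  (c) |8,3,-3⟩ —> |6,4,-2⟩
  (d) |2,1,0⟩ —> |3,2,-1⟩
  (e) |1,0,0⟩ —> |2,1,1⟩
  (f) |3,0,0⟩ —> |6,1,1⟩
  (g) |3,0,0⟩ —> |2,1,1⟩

(a) allowed
(b) allowed
(c) allowed
(d) allowed
(e) allowed
(f) allowed
(g) allowed
Total allowed: 7 of 7.

7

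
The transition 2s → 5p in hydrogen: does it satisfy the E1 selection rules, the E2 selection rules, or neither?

Δl = 1 − 0 = +1; l_i + l_f = 1.
E1 (Δl = ±1): satisfied.
E2 (Δl = 0,±2, l_i+l_f ≥ 2): not satisfied.

E1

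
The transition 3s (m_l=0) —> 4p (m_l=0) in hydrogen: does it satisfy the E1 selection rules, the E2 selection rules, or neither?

Δl = 1 − 0 = +1; l_i + l_f = 1.
Δm_l = +0.
E1 (Δl = ±1, |Δm_l| ≤ 1): satisfied.
E2 (Δl = 0,±2, l_i+l_f ≥ 2, |Δm_l| ≤ 2): not satisfied.

E1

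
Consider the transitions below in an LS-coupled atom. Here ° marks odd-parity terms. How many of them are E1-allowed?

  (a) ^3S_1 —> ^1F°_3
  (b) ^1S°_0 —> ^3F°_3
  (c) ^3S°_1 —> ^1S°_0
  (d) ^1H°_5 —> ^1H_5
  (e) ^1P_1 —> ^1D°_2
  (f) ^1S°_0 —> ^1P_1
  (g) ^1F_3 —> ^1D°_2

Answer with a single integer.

(a) forbidden (ΔS, ΔL, ΔJ fail)
(b) forbidden (parity, ΔS, ΔL, ΔJ fail)
(c) forbidden (parity, ΔS, ΔL fail)
(d) allowed
(e) allowed
(f) allowed
(g) allowed
Total allowed: 4 of 7.

4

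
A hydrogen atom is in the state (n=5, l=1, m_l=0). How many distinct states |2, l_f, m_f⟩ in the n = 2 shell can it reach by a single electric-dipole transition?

E1 requires Δl = ±1, so l_f ∈ {0, 2}; with 0 ≤ l_f ≤ n_f−1 = 1, the allowed l_f values are {0}.
For l_f = 0: m_f ∈ {m_i−1, m_i, m_i+1} ∩ [−0, 0] = {0} → 1 state.
Total: 1.

1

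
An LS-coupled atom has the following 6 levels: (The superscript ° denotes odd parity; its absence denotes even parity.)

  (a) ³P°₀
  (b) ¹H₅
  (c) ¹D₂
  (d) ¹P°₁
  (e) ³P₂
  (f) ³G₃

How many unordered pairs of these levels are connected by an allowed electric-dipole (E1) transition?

1

(a)–(b): forbidden (ΔS, ΔL, ΔJ).
(a)–(c): forbidden (ΔS, ΔJ).
(a)–(d): forbidden (parity, ΔS).
(a)–(e): forbidden (ΔJ).
(a)–(f): forbidden (ΔL, ΔJ).
(b)–(c): forbidden (parity, ΔL, ΔJ).
(b)–(d): forbidden (ΔL, ΔJ).
(b)–(e): forbidden (parity, ΔS, ΔL, ΔJ).
(b)–(f): forbidden (parity, ΔS, ΔJ).
(c)–(d): allowed.
(c)–(e): forbidden (parity, ΔS).
(c)–(f): forbidden (parity, ΔS, ΔL).
(d)–(e): forbidden (ΔS).
(d)–(f): forbidden (ΔS, ΔL, ΔJ).
(e)–(f): forbidden (parity, ΔL).
Allowed pairs: 1 of 15.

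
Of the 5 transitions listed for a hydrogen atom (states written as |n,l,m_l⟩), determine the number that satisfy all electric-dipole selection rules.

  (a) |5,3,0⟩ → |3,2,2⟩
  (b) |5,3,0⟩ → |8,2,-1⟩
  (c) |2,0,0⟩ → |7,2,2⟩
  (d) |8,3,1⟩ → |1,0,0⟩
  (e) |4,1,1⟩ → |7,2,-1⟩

(a) forbidden — Δm_l = +2 (E1 requires Δm_l = 0, ±1)
(b) allowed
(c) forbidden — Δl = +2 (E1 requires Δl = ±1); Δm_l = +2 (E1 requires Δm_l = 0, ±1)
(d) forbidden — Δl = -3 (E1 requires Δl = ±1)
(e) forbidden — Δm_l = -2 (E1 requires Δm_l = 0, ±1)
Total allowed: 1 of 5.

1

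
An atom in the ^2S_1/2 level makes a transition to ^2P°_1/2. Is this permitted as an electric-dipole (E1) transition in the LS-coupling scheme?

allowed

Initial level: S=1/2, L=0, J=1/2, parity even. Final level: S=1/2, L=1, J=1/2, parity odd.
ΔL = 0, ±1 (not L=0↔0): L: 0 → 1, ΔL = +1 — satisfied.
ΔJ = 0, ±1 (not J=0↔0): J: 1/2 → 1/2, ΔJ = +0 — satisfied.
ΔS = 0: S: 1/2 → 1/2 — satisfied.
Parity must change: even → odd — satisfied.
All four E1 rules are satisfied.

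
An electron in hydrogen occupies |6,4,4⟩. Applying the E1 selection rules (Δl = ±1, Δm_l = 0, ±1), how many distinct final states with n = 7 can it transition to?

4

E1 requires Δl = ±1, so l_f ∈ {3, 5}; with 0 ≤ l_f ≤ n_f−1 = 6, the allowed l_f values are {3, 5}.
For l_f = 3: m_f ∈ {m_i−1, m_i, m_i+1} ∩ [−3, 3] = {3} → 1 state.
For l_f = 5: m_f ∈ {m_i−1, m_i, m_i+1} ∩ [−5, 5] = {3, 4, 5} → 3 states.
Total: 4.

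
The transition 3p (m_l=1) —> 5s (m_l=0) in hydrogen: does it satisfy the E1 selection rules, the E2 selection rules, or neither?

Δl = 0 − 1 = -1; l_i + l_f = 1.
Δm_l = -1.
E1 (Δl = ±1, |Δm_l| ≤ 1): satisfied.
E2 (Δl = 0,±2, l_i+l_f ≥ 2, |Δm_l| ≤ 2): not satisfied.

E1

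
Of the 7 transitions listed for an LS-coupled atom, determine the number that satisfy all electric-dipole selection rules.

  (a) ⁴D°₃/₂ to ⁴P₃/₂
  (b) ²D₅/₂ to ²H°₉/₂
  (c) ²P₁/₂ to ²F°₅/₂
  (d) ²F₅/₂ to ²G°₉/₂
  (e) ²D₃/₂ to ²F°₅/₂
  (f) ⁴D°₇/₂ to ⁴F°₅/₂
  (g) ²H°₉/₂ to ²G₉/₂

(a) allowed
(b) forbidden (ΔL, ΔJ fail)
(c) forbidden (ΔL, ΔJ fail)
(d) forbidden (ΔJ fails)
(e) allowed
(f) forbidden (parity fails)
(g) allowed
Total allowed: 3 of 7.

3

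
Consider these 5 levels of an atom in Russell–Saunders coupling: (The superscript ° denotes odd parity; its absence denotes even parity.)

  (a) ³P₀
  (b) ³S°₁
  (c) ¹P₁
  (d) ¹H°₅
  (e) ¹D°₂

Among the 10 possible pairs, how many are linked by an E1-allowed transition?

(a)–(b): allowed.
(a)–(c): forbidden (parity, ΔS).
(a)–(d): forbidden (ΔS, ΔL, ΔJ).
(a)–(e): forbidden (ΔS, ΔJ).
(b)–(c): forbidden (ΔS).
(b)–(d): forbidden (parity, ΔS, ΔL, ΔJ).
(b)–(e): forbidden (parity, ΔS, ΔL).
(c)–(d): forbidden (ΔL, ΔJ).
(c)–(e): allowed.
(d)–(e): forbidden (parity, ΔL, ΔJ).
Allowed pairs: 2 of 10.

2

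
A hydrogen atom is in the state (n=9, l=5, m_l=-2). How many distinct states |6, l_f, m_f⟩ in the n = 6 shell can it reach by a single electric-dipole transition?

E1 requires Δl = ±1, so l_f ∈ {4, 6}; with 0 ≤ l_f ≤ n_f−1 = 5, the allowed l_f values are {4}.
For l_f = 4: m_f ∈ {m_i−1, m_i, m_i+1} ∩ [−4, 4] = {-3, -2, -1} → 3 states.
Total: 3.

3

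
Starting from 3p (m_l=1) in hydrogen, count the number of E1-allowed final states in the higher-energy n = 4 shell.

E1 requires Δl = ±1, so l_f ∈ {0, 2}; with 0 ≤ l_f ≤ n_f−1 = 3, the allowed l_f values are {0, 2}.
For l_f = 0: m_f ∈ {m_i−1, m_i, m_i+1} ∩ [−0, 0] = {0} → 1 state.
For l_f = 2: m_f ∈ {m_i−1, m_i, m_i+1} ∩ [−2, 2] = {0, 1, 2} → 3 states.
Total: 4.

4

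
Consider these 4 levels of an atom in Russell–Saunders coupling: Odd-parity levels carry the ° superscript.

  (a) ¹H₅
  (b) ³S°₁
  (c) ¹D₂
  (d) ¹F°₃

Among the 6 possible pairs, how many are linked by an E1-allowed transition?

1

(a)–(b): forbidden (ΔS, ΔL, ΔJ).
(a)–(c): forbidden (parity, ΔL, ΔJ).
(a)–(d): forbidden (ΔL, ΔJ).
(b)–(c): forbidden (ΔS, ΔL).
(b)–(d): forbidden (parity, ΔS, ΔL, ΔJ).
(c)–(d): allowed.
Allowed pairs: 1 of 6.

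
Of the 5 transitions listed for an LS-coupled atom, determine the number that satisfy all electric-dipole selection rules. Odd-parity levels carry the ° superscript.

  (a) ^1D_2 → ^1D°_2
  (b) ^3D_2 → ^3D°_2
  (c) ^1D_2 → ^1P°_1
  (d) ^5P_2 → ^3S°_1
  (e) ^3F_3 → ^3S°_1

(a) allowed
(b) allowed
(c) allowed
(d) forbidden (ΔS fails)
(e) forbidden (ΔL, ΔJ fail)
Total allowed: 3 of 5.

3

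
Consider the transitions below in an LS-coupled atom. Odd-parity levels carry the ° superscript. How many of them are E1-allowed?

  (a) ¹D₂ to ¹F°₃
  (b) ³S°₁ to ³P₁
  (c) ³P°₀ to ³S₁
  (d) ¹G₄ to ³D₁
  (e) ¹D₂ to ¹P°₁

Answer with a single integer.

(a) allowed
(b) allowed
(c) allowed
(d) forbidden (parity, ΔS, ΔL, ΔJ fail)
(e) allowed
Total allowed: 4 of 5.

4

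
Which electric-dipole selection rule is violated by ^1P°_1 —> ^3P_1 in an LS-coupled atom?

Initial level: S=0, L=1, J=1, parity odd. Final level: S=1, L=1, J=1, parity even.
ΔJ = 0, ±1 (not J=0↔0): J: 1 → 1, ΔJ = +0 — satisfied.
ΔS = 0: S: 0 → 1 — violated.
Parity must change: odd → even — satisfied.
ΔL = 0, ±1 (not L=0↔0): L: 1 → 1, ΔL = +0 — satisfied.

the ΔS = 0 rule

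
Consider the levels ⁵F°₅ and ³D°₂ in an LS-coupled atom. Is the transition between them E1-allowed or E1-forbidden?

forbidden

Reading off the term symbols: S 2→1, L 3→2, J 5→2, parity odd→odd.
ΔL = 0, ±1 (not L=0↔0): L: 3 → 2, ΔL = -1 — ✓.
Parity must change: odd → odd — ✗.
ΔS = 0: S: 2 → 1 — ✗.
ΔJ = 0, ±1 (not J=0↔0): J: 5 → 2, ΔJ = -3 — ✗.
Rule(s) violated: parity, ΔS, ΔJ.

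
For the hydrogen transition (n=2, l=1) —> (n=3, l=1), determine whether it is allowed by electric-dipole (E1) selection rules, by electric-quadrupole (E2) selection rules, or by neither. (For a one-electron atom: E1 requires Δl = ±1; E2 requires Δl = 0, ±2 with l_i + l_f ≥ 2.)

Δl = 1 − 1 = +0; l_i + l_f = 2.
E1 (Δl = ±1): not satisfied.
E2 (Δl = 0,±2, l_i+l_f ≥ 2): satisfied.

E2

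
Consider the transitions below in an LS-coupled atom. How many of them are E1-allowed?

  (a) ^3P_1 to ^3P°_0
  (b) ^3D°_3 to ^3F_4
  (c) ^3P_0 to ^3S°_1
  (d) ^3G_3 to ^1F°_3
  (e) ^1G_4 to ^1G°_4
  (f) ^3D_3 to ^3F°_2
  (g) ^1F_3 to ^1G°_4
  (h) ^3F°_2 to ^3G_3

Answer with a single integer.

7

(a) allowed
(b) allowed
(c) allowed
(d) forbidden (ΔS fails)
(e) allowed
(f) allowed
(g) allowed
(h) allowed
Total allowed: 7 of 8.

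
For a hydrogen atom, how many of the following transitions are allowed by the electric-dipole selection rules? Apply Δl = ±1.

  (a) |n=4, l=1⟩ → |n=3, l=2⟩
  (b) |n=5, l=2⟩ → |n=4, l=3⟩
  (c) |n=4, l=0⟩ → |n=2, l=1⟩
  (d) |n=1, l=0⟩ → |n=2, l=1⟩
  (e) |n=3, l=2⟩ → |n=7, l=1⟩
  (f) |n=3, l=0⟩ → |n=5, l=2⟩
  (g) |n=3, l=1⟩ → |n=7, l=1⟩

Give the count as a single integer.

(a) allowed
(b) allowed
(c) allowed
(d) allowed
(e) allowed
(f) forbidden — Δl = +2 (E1 requires Δl = ±1)
(g) forbidden — Δl = +0 (E1 requires Δl = ±1)
Total allowed: 5 of 7.

5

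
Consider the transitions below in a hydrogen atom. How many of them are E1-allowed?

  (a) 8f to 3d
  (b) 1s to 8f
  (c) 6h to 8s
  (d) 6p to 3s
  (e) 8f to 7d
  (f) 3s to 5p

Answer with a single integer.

(a) allowed
(b) forbidden — Δl = +3 (E1 requires Δl = ±1)
(c) forbidden — Δl = -5 (E1 requires Δl = ±1)
(d) allowed
(e) allowed
(f) allowed
Total allowed: 4 of 6.

4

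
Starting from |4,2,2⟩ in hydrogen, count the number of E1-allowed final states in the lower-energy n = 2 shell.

E1 requires Δl = ±1, so l_f ∈ {1, 3}; with 0 ≤ l_f ≤ n_f−1 = 1, the allowed l_f values are {1}.
For l_f = 1: m_f ∈ {m_i−1, m_i, m_i+1} ∩ [−1, 1] = {1} → 1 state.
Total: 1.

1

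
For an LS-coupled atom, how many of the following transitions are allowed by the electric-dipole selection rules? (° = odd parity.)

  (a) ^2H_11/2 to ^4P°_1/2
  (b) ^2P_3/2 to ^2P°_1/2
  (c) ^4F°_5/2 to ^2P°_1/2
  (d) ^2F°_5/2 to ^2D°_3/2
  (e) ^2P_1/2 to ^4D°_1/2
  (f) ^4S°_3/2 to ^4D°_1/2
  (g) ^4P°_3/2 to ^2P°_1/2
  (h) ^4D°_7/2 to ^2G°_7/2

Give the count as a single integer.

(a) forbidden (ΔS, ΔL, ΔJ fail)
(b) allowed
(c) forbidden (parity, ΔS, ΔL, ΔJ fail)
(d) forbidden (parity fails)
(e) forbidden (ΔS fails)
(f) forbidden (parity, ΔL fail)
(g) forbidden (parity, ΔS fail)
(h) forbidden (parity, ΔS, ΔL fail)
Total allowed: 1 of 8.

1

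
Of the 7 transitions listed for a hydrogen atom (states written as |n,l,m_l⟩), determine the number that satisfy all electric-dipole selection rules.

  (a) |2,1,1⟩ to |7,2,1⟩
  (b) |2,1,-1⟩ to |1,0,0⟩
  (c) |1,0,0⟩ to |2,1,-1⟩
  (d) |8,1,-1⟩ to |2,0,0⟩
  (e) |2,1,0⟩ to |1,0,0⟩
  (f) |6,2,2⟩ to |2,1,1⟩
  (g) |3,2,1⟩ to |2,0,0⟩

(a) allowed
(b) allowed
(c) allowed
(d) allowed
(e) allowed
(f) allowed
(g) forbidden — Δl = -2 (E1 requires Δl = ±1)
Total allowed: 6 of 7.

6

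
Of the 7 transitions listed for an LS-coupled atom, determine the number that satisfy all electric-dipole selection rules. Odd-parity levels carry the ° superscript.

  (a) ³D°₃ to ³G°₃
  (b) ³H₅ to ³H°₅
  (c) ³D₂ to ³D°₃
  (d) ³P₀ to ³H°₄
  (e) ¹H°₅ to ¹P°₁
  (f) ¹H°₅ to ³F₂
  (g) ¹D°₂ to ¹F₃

3

(a) forbidden (parity, ΔL fail)
(b) allowed
(c) allowed
(d) forbidden (ΔL, ΔJ fail)
(e) forbidden (parity, ΔL, ΔJ fail)
(f) forbidden (ΔS, ΔL, ΔJ fail)
(g) allowed
Total allowed: 3 of 7.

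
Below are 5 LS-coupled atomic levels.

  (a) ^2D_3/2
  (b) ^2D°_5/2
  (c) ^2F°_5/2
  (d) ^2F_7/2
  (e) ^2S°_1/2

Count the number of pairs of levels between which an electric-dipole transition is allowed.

4

(a)–(b): allowed.
(a)–(c): allowed.
(a)–(d): forbidden (parity, ΔJ).
(a)–(e): forbidden (ΔL).
(b)–(c): forbidden (parity).
(b)–(d): allowed.
(b)–(e): forbidden (parity, ΔL, ΔJ).
(c)–(d): allowed.
(c)–(e): forbidden (parity, ΔL, ΔJ).
(d)–(e): forbidden (ΔL, ΔJ).
Allowed pairs: 4 of 10.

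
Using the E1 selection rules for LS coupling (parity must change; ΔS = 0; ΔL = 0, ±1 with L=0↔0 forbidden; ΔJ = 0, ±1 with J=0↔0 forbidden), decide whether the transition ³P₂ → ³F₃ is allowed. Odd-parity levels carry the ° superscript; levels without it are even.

forbidden

Initial level: S=1, L=1, J=2, parity even. Final level: S=1, L=3, J=3, parity even.
ΔJ = 0, ±1 (not J=0↔0): J: 2 → 3, ΔJ = +1 — satisfied.
ΔL = 0, ±1 (not L=0↔0): L: 1 → 3, ΔL = +2 — violated.
Parity must change: even → even — violated.
ΔS = 0: S: 1 → 1 — satisfied.
Rule(s) violated: parity, ΔL.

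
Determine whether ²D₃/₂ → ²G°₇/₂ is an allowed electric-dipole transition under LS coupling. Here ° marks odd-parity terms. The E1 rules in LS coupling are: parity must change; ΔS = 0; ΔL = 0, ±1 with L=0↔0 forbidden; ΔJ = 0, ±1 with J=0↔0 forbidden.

Initial level: S=1/2, L=2, J=3/2, parity even. Final level: S=1/2, L=4, J=7/2, parity odd.
Parity must change: even → odd — passes.
ΔS = 0: S: 1/2 → 1/2 — passes.
ΔL = 0, ±1 (not L=0↔0): L: 2 → 4, ΔL = +2 — fails.
ΔJ = 0, ±1 (not J=0↔0): J: 3/2 → 7/2, ΔJ = +2 — fails.
Rule(s) violated: ΔL, ΔJ.

forbidden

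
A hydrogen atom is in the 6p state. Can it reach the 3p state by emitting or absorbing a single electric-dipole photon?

forbidden

Δl = 1 − 1 = +0; the E1 rule Δl = ±1 is ✗.
The transition is electric-dipole forbidden.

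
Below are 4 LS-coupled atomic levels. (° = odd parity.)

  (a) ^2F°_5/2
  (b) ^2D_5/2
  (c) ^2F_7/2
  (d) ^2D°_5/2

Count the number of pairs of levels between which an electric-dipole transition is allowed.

(a)–(b): allowed.
(a)–(c): allowed.
(a)–(d): forbidden (parity).
(b)–(c): forbidden (parity).
(b)–(d): allowed.
(c)–(d): allowed.
Allowed pairs: 4 of 6.

4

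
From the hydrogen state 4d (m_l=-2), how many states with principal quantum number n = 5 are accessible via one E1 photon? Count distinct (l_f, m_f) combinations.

E1 requires Δl = ±1, so l_f ∈ {1, 3}; with 0 ≤ l_f ≤ n_f−1 = 4, the allowed l_f values are {1, 3}.
For l_f = 1: m_f ∈ {m_i−1, m_i, m_i+1} ∩ [−1, 1] = {-1} → 1 state.
For l_f = 3: m_f ∈ {m_i−1, m_i, m_i+1} ∩ [−3, 3] = {-3, -2, -1} → 3 states.
Total: 4.

4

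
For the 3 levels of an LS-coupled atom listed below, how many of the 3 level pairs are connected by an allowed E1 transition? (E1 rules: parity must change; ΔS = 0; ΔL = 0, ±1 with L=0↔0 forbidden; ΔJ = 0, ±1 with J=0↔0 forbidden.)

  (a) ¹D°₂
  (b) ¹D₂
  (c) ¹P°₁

(a)–(b): allowed.
(a)–(c): forbidden (parity).
(b)–(c): allowed.
Allowed pairs: 2 of 3.

2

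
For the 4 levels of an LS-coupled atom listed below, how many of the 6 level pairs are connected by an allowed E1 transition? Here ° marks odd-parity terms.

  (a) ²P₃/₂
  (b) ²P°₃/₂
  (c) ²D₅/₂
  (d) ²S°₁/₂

3

(a)–(b): allowed.
(a)–(c): forbidden (parity).
(a)–(d): allowed.
(b)–(c): allowed.
(b)–(d): forbidden (parity).
(c)–(d): forbidden (ΔL, ΔJ).
Allowed pairs: 3 of 6.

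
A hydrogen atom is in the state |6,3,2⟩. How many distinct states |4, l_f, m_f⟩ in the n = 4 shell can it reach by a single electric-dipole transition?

E1 requires Δl = ±1, so l_f ∈ {2, 4}; with 0 ≤ l_f ≤ n_f−1 = 3, the allowed l_f values are {2}.
For l_f = 2: m_f ∈ {m_i−1, m_i, m_i+1} ∩ [−2, 2] = {1, 2} → 2 states.
Total: 2.

2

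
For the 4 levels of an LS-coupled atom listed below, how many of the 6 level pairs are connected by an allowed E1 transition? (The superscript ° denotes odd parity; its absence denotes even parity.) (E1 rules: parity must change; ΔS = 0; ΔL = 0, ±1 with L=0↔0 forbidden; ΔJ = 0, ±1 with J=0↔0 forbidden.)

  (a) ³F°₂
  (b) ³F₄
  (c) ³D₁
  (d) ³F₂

(a)–(b): forbidden (ΔJ).
(a)–(c): allowed.
(a)–(d): allowed.
(b)–(c): forbidden (parity, ΔJ).
(b)–(d): forbidden (parity, ΔJ).
(c)–(d): forbidden (parity).
Allowed pairs: 2 of 6.

2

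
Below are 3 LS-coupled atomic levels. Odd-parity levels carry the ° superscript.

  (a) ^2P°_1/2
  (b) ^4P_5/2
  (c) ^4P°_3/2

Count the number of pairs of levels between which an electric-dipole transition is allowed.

(a)–(b): forbidden (ΔS, ΔJ).
(a)–(c): forbidden (parity, ΔS).
(b)–(c): allowed.
Allowed pairs: 1 of 3.

1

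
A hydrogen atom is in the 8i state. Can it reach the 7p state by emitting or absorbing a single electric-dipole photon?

forbidden

Δl = 1 − 6 = -5; the E1 rule Δl = ±1 is fails.
The transition is electric-dipole forbidden.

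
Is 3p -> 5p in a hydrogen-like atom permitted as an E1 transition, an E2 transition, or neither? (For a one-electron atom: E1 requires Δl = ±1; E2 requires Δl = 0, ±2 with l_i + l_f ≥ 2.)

Δl = 1 − 1 = +0; l_i + l_f = 2.
E1 (Δl = ±1): not satisfied.
E2 (Δl = 0,±2, l_i+l_f ≥ 2): satisfied.

E2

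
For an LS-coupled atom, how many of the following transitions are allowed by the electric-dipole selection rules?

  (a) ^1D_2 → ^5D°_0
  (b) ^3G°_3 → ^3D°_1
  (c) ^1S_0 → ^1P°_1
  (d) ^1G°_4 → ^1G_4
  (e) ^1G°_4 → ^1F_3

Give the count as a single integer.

3

(a) forbidden (ΔS, ΔJ fail)
(b) forbidden (parity, ΔL, ΔJ fail)
(c) allowed
(d) allowed
(e) allowed
Total allowed: 3 of 5.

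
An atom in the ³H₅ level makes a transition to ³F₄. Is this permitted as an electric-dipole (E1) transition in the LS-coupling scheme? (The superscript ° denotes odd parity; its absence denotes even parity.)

Reading off the term symbols: S 1→1, L 5→3, J 5→4, parity even→even.
Parity must change: even → even — ✗.
ΔS = 0: S: 1 → 1 — ✓.
ΔL = 0, ±1 (not L=0↔0): L: 5 → 3, ΔL = -2 — ✗.
ΔJ = 0, ±1 (not J=0↔0): J: 5 → 4, ΔJ = -1 — ✓.
Rule(s) violated: parity, ΔL.

forbidden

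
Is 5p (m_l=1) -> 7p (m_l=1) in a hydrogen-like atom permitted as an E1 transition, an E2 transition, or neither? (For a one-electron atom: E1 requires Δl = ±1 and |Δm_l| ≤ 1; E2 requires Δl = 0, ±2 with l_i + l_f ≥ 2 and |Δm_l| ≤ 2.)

Δl = 1 − 1 = +0; l_i + l_f = 2.
Δm_l = +0.
E1 (Δl = ±1, |Δm_l| ≤ 1): not satisfied.
E2 (Δl = 0,±2, l_i+l_f ≥ 2, |Δm_l| ≤ 2): satisfied.

E2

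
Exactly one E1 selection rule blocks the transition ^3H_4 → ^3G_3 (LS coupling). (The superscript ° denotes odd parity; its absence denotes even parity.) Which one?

Reading off the term symbols: S 1→1, L 5→4, J 4→3, parity even→even.
Parity must change: even → even — fails.
ΔS = 0: S: 1 → 1 — passes.
ΔL = 0, ±1 (not L=0↔0): L: 5 → 4, ΔL = -1 — passes.
ΔJ = 0, ±1 (not J=0↔0): J: 4 → 3, ΔJ = -1 — passes.

parity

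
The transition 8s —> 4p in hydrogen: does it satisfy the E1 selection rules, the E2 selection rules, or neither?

Δl = 1 − 0 = +1; l_i + l_f = 1.
E1 (Δl = ±1): satisfied.
E2 (Δl = 0,±2, l_i+l_f ≥ 2): not satisfied.

E1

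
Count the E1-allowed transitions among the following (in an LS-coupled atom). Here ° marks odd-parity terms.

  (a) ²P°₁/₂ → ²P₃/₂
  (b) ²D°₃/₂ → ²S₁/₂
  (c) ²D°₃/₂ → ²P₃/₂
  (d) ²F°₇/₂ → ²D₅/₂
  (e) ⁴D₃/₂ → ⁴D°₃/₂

(a) allowed
(b) forbidden (ΔL fails)
(c) allowed
(d) allowed
(e) allowed
Total allowed: 4 of 5.

4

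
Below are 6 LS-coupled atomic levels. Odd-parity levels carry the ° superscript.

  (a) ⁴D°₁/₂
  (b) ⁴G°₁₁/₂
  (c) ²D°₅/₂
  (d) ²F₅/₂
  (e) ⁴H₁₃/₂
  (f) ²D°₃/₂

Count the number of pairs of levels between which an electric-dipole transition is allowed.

(a)–(b): forbidden (parity, ΔL, ΔJ).
(a)–(c): forbidden (parity, ΔS, ΔJ).
(a)–(d): forbidden (ΔS, ΔJ).
(a)–(e): forbidden (ΔL, ΔJ).
(a)–(f): forbidden (parity, ΔS).
(b)–(c): forbidden (parity, ΔS, ΔL, ΔJ).
(b)–(d): forbidden (ΔS, ΔJ).
(b)–(e): allowed.
(b)–(f): forbidden (parity, ΔS, ΔL, ΔJ).
(c)–(d): allowed.
(c)–(e): forbidden (ΔS, ΔL, ΔJ).
(c)–(f): forbidden (parity).
(d)–(e): forbidden (parity, ΔS, ΔL, ΔJ).
(d)–(f): allowed.
(e)–(f): forbidden (ΔS, ΔL, ΔJ).
Allowed pairs: 3 of 15.

3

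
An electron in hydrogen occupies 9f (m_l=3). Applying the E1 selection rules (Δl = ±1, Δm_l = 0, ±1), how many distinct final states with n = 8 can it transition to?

E1 requires Δl = ±1, so l_f ∈ {2, 4}; with 0 ≤ l_f ≤ n_f−1 = 7, the allowed l_f values are {2, 4}.
For l_f = 2: m_f ∈ {m_i−1, m_i, m_i+1} ∩ [−2, 2] = {2} → 1 state.
For l_f = 4: m_f ∈ {m_i−1, m_i, m_i+1} ∩ [−4, 4] = {2, 3, 4} → 3 states.
Total: 4.

4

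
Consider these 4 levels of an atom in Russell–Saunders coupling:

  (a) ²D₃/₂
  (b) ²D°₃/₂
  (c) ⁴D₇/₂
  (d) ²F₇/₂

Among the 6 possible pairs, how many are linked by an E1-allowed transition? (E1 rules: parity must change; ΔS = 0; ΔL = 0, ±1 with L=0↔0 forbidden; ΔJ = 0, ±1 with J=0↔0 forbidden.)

1

(a)–(b): allowed.
(a)–(c): forbidden (parity, ΔS, ΔJ).
(a)–(d): forbidden (parity, ΔJ).
(b)–(c): forbidden (ΔS, ΔJ).
(b)–(d): forbidden (ΔJ).
(c)–(d): forbidden (parity, ΔS).
Allowed pairs: 1 of 6.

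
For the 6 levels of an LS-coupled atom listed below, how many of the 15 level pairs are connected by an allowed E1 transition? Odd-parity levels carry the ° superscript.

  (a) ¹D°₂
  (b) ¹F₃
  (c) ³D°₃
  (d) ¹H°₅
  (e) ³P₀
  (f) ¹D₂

2

(a)–(b): allowed.
(a)–(c): forbidden (parity, ΔS).
(a)–(d): forbidden (parity, ΔL, ΔJ).
(a)–(e): forbidden (ΔS, ΔJ).
(a)–(f): allowed.
(b)–(c): forbidden (ΔS).
(b)–(d): forbidden (ΔL, ΔJ).
(b)–(e): forbidden (parity, ΔS, ΔL, ΔJ).
(b)–(f): forbidden (parity).
(c)–(d): forbidden (parity, ΔS, ΔL, ΔJ).
(c)–(e): forbidden (ΔJ).
(c)–(f): forbidden (ΔS).
(d)–(e): forbidden (ΔS, ΔL, ΔJ).
(d)–(f): forbidden (ΔL, ΔJ).
(e)–(f): forbidden (parity, ΔS, ΔJ).
Allowed pairs: 2 of 15.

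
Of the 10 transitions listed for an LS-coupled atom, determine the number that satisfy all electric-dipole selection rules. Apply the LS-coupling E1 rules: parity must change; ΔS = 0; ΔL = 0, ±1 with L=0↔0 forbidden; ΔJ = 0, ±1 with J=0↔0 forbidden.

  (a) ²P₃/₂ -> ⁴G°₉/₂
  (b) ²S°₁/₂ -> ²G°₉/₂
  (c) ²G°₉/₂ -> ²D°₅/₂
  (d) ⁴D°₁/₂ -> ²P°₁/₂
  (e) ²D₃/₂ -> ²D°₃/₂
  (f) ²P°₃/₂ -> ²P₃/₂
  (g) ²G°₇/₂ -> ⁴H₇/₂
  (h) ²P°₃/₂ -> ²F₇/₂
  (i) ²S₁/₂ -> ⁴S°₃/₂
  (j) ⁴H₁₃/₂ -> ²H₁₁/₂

(a) forbidden (ΔS, ΔL, ΔJ fail)
(b) forbidden (parity, ΔL, ΔJ fail)
(c) forbidden (parity, ΔL, ΔJ fail)
(d) forbidden (parity, ΔS fail)
(e) allowed
(f) allowed
(g) forbidden (ΔS fails)
(h) forbidden (ΔL, ΔJ fail)
(i) forbidden (ΔS, ΔL fail)
(j) forbidden (parity, ΔS fail)
Total allowed: 2 of 10.

2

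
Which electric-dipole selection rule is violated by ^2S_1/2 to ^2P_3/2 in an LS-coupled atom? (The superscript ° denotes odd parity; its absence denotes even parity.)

parity

Reading off the term symbols: S 1/2→1/2, L 0→1, J 1/2→3/2, parity even→even.
Parity must change: even → even — ✗.
ΔS = 0: S: 1/2 → 1/2 — ✓.
ΔL = 0, ±1 (not L=0↔0): L: 0 → 1, ΔL = +1 — ✓.
ΔJ = 0, ±1 (not J=0↔0): J: 1/2 → 3/2, ΔJ = +1 — ✓.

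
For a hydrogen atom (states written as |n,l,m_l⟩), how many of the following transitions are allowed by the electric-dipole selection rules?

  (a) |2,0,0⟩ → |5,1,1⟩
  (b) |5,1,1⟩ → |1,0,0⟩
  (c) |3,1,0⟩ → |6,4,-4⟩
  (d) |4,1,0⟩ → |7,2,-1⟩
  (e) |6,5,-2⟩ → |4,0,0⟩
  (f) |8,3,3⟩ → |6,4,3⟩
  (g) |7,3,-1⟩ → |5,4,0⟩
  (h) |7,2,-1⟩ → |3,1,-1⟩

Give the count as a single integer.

(a) allowed
(b) allowed
(c) forbidden — Δl = +3 (E1 requires Δl = ±1); Δm_l = -4 (E1 requires Δm_l = 0, ±1)
(d) allowed
(e) forbidden — Δl = -5 (E1 requires Δl = ±1); Δm_l = +2 (E1 requires Δm_l = 0, ±1)
(f) allowed
(g) allowed
(h) allowed
Total allowed: 6 of 8.

6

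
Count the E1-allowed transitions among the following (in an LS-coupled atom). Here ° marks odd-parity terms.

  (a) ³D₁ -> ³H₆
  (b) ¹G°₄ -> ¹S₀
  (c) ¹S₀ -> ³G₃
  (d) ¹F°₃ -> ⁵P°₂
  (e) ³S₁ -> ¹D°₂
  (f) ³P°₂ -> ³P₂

1

(a) forbidden (parity, ΔL, ΔJ fail)
(b) forbidden (ΔL, ΔJ fail)
(c) forbidden (parity, ΔS, ΔL, ΔJ fail)
(d) forbidden (parity, ΔS, ΔL fail)
(e) forbidden (ΔS, ΔL fail)
(f) allowed
Total allowed: 1 of 6.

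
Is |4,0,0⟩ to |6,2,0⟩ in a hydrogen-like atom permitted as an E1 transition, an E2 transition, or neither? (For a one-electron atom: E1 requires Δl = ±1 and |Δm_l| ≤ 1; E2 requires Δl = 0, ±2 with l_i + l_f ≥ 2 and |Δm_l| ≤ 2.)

E2

Δl = 2 − 0 = +2; l_i + l_f = 2.
Δm_l = +0.
E1 (Δl = ±1, |Δm_l| ≤ 1): not satisfied.
E2 (Δl = 0,±2, l_i+l_f ≥ 2, |Δm_l| ≤ 2): satisfied.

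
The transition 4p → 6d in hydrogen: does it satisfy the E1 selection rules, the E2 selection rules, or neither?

E1

Δl = 2 − 1 = +1; l_i + l_f = 3.
E1 (Δl = ±1): satisfied.
E2 (Δl = 0,±2, l_i+l_f ≥ 2): not satisfied.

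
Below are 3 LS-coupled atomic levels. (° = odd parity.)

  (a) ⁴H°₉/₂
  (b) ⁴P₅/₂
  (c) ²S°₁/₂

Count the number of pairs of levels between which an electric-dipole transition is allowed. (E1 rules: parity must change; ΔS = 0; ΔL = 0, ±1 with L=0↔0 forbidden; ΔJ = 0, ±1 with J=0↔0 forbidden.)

0

(a)–(b): forbidden (ΔL, ΔJ).
(a)–(c): forbidden (parity, ΔS, ΔL, ΔJ).
(b)–(c): forbidden (ΔS, ΔJ).
Allowed pairs: 0 of 3.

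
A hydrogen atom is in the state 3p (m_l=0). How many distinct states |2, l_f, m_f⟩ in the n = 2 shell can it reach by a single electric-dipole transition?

1

E1 requires Δl = ±1, so l_f ∈ {0, 2}; with 0 ≤ l_f ≤ n_f−1 = 1, the allowed l_f values are {0}.
For l_f = 0: m_f ∈ {m_i−1, m_i, m_i+1} ∩ [−0, 0] = {0} → 1 state.
Total: 1.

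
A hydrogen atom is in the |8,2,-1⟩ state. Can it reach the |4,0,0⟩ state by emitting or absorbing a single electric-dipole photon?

forbidden

l: 2 → 0 (Δl = -2). Δl = ±1 ✗.
m_l: -1 → 0 (Δm_l = +1). |Δm_l| ≤ 1 ✓.
The transition is electric-dipole forbidden.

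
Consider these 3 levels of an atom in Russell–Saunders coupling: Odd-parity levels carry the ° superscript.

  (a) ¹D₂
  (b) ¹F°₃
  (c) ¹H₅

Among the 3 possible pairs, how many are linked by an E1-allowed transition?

1

(a)–(b): allowed.
(a)–(c): forbidden (parity, ΔL, ΔJ).
(b)–(c): forbidden (ΔL, ΔJ).
Allowed pairs: 1 of 3.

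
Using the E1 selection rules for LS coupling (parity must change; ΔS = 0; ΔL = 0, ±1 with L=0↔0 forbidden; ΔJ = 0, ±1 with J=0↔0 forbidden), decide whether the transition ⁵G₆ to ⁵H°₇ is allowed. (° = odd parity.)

allowed

Reading off the term symbols: S 2→2, L 4→5, J 6→7, parity even→odd.
Parity must change: even → odd — passes.
ΔS = 0: S: 2 → 2 — passes.
ΔL = 0, ±1 (not L=0↔0): L: 4 → 5, ΔL = +1 — passes.
ΔJ = 0, ±1 (not J=0↔0): J: 6 → 7, ΔJ = +1 — passes.
All four E1 rules are satisfied.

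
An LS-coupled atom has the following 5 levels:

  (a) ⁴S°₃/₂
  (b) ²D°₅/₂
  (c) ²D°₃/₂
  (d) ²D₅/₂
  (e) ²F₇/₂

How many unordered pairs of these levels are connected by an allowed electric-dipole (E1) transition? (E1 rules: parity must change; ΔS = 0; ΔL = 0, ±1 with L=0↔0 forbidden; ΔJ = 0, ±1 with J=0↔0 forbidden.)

(a)–(b): forbidden (parity, ΔS, ΔL).
(a)–(c): forbidden (parity, ΔS, ΔL).
(a)–(d): forbidden (ΔS, ΔL).
(a)–(e): forbidden (ΔS, ΔL, ΔJ).
(b)–(c): forbidden (parity).
(b)–(d): allowed.
(b)–(e): allowed.
(c)–(d): allowed.
(c)–(e): forbidden (ΔJ).
(d)–(e): forbidden (parity).
Allowed pairs: 3 of 10.

3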